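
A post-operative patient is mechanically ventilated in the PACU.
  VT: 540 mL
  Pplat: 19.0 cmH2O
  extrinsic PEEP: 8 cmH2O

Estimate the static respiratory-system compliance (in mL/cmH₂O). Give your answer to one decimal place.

Cstat = Vt / (Pplat − PEEP) = 540 / (19.0 − 8) = 540 / 11.0 = 49.091 mL/cmH2O.

49.1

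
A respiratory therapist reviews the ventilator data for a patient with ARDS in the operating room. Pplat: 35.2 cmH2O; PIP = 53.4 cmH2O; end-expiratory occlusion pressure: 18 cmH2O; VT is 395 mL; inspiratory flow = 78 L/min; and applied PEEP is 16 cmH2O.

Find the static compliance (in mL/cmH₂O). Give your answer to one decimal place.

End-expiratory occlusion gives total PEEP = 18 cmH2O (intrinsic PEEP = 18 − 16 = 2). Use total PEEP for the elastic gradient.
Cstat = Vt / (Pplat − PEEPtotal) = 395 / (35.2 − 18) = 395 / 17.2 = 22.965 mL/cmH2O.

23.0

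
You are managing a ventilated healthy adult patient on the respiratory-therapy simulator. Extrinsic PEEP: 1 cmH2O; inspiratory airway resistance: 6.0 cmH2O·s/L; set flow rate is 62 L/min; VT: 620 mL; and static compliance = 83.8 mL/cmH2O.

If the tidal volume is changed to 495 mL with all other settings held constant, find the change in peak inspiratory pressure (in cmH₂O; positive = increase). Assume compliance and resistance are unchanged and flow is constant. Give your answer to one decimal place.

-1.5

PIP = Vt/C + R·V̇ + PEEP (constant-flow equation of motion).
Only the elastic term changes: ΔPIP = ΔVt / C = (495 − 620) / 83.8 = -1.492 cmH2O.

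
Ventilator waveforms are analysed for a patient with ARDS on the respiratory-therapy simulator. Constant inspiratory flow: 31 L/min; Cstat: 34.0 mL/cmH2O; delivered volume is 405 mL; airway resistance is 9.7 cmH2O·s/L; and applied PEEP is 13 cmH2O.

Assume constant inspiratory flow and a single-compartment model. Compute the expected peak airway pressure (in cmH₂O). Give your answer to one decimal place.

29.9

Flow: 31 L/min ÷ 60 = 0.5167 L/s.
Equation of motion (constant flow): PIP = Vt/C + R·V̇ + PEEP.
PIP = 405/34.0 + 9.7×0.5167 + 13 = 11.912 + 5.012 + 13 = 29.924 cmH2O.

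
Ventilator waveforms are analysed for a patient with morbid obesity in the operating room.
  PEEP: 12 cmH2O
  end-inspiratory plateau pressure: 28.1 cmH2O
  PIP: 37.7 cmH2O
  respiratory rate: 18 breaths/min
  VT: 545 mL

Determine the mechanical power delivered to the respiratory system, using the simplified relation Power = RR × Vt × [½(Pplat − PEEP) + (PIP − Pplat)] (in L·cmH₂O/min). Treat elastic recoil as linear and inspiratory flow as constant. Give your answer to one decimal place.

Per-breath work = Vt × [½(Pplat−PEEP) + (PIP−Pplat)] = 0.545 × [0.5×16.1 + 9.6] = 0.545 × 17.65 = 9.619 L·cmH2O.
Power = 18 × 9.619 = 173.14 L·cmH2O/min.

173.1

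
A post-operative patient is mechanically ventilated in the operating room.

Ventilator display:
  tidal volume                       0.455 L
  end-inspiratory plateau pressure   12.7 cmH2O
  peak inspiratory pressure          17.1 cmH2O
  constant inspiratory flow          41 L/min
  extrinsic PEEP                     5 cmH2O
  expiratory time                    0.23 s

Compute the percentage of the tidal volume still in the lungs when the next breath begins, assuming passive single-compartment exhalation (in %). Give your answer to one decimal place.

54.6

Flow: 41 L/min ÷ 60 = 0.6833 L/s.
R = (PIP − Pplat)/V̇ = (17.1 − 12.7) / 0.6833 = 4.4/0.6833 = 6.439 cmH2O·s/L.
C = Vt/(Pplat − PEEP) = 455.0 / (12.7 − 5) = 455.0/7.7 = 59.091 mL/cmH2O.
τ = R × C = 6.439 × 0.05909 L/cmH2O = 0.3805 s.
Fraction remaining at end-expiration = e^(−Te/τ) = e^(−0.23/0.3805) = 0.5464 → 54.64%.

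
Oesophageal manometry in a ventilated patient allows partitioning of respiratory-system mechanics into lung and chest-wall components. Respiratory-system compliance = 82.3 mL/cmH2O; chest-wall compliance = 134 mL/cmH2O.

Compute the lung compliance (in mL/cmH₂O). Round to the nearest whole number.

1/CL = 1/Crs − 1/Ccw.
1/CL = 1/82.3 − 1/134 = 0.004688.
CL = 213.31 mL/cmH2O.

213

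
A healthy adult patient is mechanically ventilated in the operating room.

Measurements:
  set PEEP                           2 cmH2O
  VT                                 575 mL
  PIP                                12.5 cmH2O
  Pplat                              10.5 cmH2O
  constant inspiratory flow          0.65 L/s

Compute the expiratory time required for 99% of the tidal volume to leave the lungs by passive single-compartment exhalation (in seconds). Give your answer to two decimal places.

R = (PIP − Pplat)/V̇ = (12.5 − 10.5) / 0.65 = 2.0/0.65 = 3.077 cmH2O·s/L.
C = Vt/(Pplat − PEEP) = 575.0 / (10.5 − 2) = 575.0/8.5 = 67.647 mL/cmH2O.
τ = R × C = 3.077 × 0.06765 L/cmH2O = 0.2082 s.
t = −τ·ln(1 − 0.99) = −0.2082·ln(0.01) = 0.9588 s.

0.96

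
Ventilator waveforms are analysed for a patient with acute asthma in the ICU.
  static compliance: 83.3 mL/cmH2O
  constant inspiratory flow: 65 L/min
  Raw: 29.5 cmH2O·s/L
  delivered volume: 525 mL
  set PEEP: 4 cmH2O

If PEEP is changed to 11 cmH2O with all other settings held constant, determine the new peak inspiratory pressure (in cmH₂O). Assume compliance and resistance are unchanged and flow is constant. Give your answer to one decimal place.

Flow: 65 L/min ÷ 60 = 1.0833 L/s.
PIP = Vt/C + R·V̇ + PEEP (constant-flow equation of motion).
Only the baseline term changes: ΔPIP = ΔPEEP = 11 − 4 = 7.0 cmH2O.
Original PIP = 525/83.3 + 29.5×1.0833 + 4 = 42.26 cmH2O; new PIP = 42.26 + (7.0) = 49.26 cmH2O.

49.3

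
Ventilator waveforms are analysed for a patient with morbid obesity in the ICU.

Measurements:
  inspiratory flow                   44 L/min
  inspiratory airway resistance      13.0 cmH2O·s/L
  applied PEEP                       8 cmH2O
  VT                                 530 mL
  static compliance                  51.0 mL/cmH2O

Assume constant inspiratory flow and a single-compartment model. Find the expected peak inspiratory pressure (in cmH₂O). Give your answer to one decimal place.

27.9

Flow: 44 L/min ÷ 60 = 0.7333 L/s.
Equation of motion (constant flow): PIP = Vt/C + R·V̇ + PEEP.
PIP = 530/51.0 + 13.0×0.7333 + 8 = 10.392 + 9.533 + 8 = 27.925 cmH2O.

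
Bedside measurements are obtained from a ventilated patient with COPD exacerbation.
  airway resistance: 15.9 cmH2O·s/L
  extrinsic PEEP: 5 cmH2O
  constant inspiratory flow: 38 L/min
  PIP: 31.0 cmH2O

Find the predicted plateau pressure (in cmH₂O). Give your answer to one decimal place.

20.9

Flow: 38 L/min ÷ 60 = 0.6333 L/s.
Pplat = PIP − Raw × flow = 31.0 − 15.9 × 0.6333 = 31.0 − 10.069 = 20.931 cmH2O.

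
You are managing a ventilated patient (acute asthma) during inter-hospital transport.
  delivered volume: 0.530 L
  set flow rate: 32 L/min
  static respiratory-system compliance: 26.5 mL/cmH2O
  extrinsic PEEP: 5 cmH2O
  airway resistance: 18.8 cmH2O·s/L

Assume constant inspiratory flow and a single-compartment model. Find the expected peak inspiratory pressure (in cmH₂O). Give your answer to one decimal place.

35.0

Flow: 32 L/min ÷ 60 = 0.5333 L/s.
Equation of motion (constant flow): PIP = Vt/C + R·V̇ + PEEP.
PIP = 530/26.5 + 18.8×0.5333 + 5 = 20.0 + 10.026 + 5 = 35.026 cmH2O.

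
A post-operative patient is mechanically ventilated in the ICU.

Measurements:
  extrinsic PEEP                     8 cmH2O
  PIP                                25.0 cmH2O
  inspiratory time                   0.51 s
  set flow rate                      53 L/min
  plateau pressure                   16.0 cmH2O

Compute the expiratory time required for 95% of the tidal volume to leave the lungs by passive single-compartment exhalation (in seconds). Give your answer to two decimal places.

1.72

Flow: 53 L/min ÷ 60 = 0.8833 L/s.
Vt = flow × Ti = 0.8833 L/s × 0.51 s × 1000 mL/L = 450.48 mL.
R = (PIP − Pplat)/V̇ = (25.0 − 16.0) / 0.8833 = 9.0/0.8833 = 10.189 cmH2O·s/L.
C = Vt/(Pplat − PEEP) = 450.48 / (16.0 − 8) = 450.48/8.0 = 56.31 mL/cmH2O.
τ = R × C = 10.189 × 0.05631 L/cmH2O = 0.5737 s.
t = −τ·ln(1 − 0.95) = −0.5737·ln(0.05) = 1.719 s.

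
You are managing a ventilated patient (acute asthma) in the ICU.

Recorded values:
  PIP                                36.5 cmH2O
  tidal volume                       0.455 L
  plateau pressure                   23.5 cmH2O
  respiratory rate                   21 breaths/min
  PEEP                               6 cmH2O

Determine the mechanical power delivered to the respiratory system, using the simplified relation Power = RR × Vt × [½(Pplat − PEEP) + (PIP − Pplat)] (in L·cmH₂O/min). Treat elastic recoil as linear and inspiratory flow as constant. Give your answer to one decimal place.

207.8

Per-breath work = Vt × [½(Pplat−PEEP) + (PIP−Pplat)] = 0.455 × [0.5×17.5 + 13.0] = 0.455 × 21.75 = 9.896 L·cmH2O.
Power = 21 × 9.896 = 207.82 L·cmH2O/min.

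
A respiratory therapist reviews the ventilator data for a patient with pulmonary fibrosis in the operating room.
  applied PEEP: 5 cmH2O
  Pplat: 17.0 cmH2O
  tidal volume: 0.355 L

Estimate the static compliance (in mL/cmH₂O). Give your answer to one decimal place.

29.6

Cstat = Vt / (Pplat − PEEP) = 355 / (17.0 − 5) = 355 / 12.0 = 29.583 mL/cmH2O.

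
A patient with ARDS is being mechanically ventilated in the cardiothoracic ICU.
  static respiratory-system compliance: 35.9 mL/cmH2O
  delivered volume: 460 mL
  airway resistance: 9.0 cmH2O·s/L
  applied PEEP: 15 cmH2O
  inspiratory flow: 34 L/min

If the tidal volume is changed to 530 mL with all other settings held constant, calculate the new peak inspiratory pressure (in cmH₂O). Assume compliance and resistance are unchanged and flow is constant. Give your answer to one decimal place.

Flow: 34 L/min ÷ 60 = 0.5667 L/s.
PIP = Vt/C + R·V̇ + PEEP (constant-flow equation of motion).
Only the elastic term changes: ΔPIP = ΔVt / C = (530 − 460) / 35.9 = 1.95 cmH2O.
Original PIP = 460/35.9 + 9.0×0.5667 + 15 = 32.914 cmH2O; new PIP = 32.914 + (1.95) = 34.864 cmH2O.

34.9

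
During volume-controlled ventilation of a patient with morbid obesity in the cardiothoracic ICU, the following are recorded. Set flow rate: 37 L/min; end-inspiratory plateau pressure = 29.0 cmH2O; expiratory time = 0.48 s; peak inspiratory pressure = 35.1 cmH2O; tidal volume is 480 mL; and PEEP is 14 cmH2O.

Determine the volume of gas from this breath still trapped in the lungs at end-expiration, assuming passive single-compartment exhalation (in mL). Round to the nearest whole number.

105

Flow: 37 L/min ÷ 60 = 0.6167 L/s.
R = (PIP − Pplat)/V̇ = (35.1 − 29.0) / 0.6167 = 6.1/0.6167 = 9.891 cmH2O·s/L.
C = Vt/(Pplat − PEEP) = 480.0 / (29.0 − 14) = 480.0/15.0 = 32.0 mL/cmH2O.
τ = R × C = 9.891 × 0.032 L/cmH2O = 0.3165 s.
Fraction remaining = e^(−Te/τ) = e^(−0.48/0.3165) = 0.2195.
Trapped volume = 480.0 × 0.2195 = 105.36 mL.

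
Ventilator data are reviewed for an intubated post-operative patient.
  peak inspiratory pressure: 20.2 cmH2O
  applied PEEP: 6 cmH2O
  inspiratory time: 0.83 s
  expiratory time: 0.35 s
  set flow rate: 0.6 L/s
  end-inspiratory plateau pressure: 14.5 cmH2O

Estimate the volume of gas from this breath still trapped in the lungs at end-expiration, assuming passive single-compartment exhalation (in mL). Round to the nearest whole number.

266

Vt = flow × Ti = 0.6 L/s × 0.83 s × 1000 mL/L = 498.0 mL.
R = (PIP − Pplat)/V̇ = (20.2 − 14.5) / 0.6 = 5.7/0.6 = 9.5 cmH2O·s/L.
C = Vt/(Pplat − PEEP) = 498.0 / (14.5 − 6) = 498.0/8.5 = 58.588 mL/cmH2O.
τ = R × C = 9.5 × 0.05859 L/cmH2O = 0.5566 s.
Fraction remaining = e^(−Te/τ) = e^(−0.35/0.5566) = 0.5332.
Trapped volume = 498.0 × 0.5332 = 265.53 mL.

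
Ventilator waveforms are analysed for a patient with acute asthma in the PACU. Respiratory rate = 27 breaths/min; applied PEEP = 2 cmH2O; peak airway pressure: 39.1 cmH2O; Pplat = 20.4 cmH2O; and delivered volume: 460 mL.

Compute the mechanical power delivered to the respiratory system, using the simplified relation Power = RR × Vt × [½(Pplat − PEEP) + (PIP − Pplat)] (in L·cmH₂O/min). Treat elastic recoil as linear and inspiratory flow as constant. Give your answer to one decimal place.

Per-breath work = Vt × [½(Pplat−PEEP) + (PIP−Pplat)] = 0.460 × [0.5×18.4 + 18.7] = 0.460 × 27.9 = 12.834 L·cmH2O.
Power = 27 × 12.834 = 346.52 L·cmH2O/min.

346.5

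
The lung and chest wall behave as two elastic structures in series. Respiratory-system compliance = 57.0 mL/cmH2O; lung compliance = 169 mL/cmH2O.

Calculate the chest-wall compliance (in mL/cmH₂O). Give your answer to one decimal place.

86.0

1/Ccw = 1/Crs − 1/CL.
1/Ccw = 1/57.0 − 1/169 = 0.01163.
Ccw = 85.985 mL/cmH2O.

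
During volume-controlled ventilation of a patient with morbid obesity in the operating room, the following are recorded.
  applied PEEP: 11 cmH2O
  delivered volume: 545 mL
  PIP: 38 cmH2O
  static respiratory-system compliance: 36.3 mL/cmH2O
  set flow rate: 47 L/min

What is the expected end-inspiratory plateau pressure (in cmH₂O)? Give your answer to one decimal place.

Pplat = PEEP + Vt / Cstat = 11 + 545 / 36.3 = 11 + 15.014 = 26.014 cmH2O.

26.0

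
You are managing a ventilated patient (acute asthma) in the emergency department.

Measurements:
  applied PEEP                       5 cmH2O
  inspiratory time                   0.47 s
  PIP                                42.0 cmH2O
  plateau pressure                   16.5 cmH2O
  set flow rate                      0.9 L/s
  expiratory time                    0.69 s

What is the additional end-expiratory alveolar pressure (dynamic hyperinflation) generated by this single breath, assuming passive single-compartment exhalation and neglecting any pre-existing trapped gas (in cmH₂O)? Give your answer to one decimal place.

Vt = flow × Ti = 0.9 L/s × 0.47 s × 1000 mL/L = 423.0 mL.
R = (PIP − Pplat)/V̇ = (42.0 − 16.5) / 0.9 = 25.5/0.9 = 28.333 cmH2O·s/L.
C = Vt/(Pplat − PEEP) = 423.0 / (16.5 − 5) = 423.0/11.5 = 36.783 mL/cmH2O.
τ = R × C = 28.333 × 0.03678 L/cmH2O = 1.042 s.
Fraction remaining = e^(−Te/τ) = e^(−0.69/1.042) = 0.5157; trapped volume = 423.0 × 0.5157 = 218.14 mL.
Additional alveolar pressure from trapping ≈ V_trapped / C = 218.14 / 36.783 = 5.93 cmH2O.

5.9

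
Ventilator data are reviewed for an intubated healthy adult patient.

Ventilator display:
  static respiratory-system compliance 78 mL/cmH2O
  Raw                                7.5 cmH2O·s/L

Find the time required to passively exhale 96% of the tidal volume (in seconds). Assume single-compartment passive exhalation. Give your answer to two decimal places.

1.88

τ = R × C = 7.5 × 78 mL/cmH2O = 7.5 × 0.078 L/cmH2O = 0.585 s.
Exhaled fraction f = 1 − e^(−t/τ) → t = −τ·ln(1 − f) = −0.585·ln(0.04) = 1.883 s.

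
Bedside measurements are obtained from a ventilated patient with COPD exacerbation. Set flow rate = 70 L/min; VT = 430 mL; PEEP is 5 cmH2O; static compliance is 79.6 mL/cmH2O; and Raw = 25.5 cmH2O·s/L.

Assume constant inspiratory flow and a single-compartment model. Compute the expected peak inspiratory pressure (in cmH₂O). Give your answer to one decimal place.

Flow: 70 L/min ÷ 60 = 1.1667 L/s.
Equation of motion (constant flow): PIP = Vt/C + R·V̇ + PEEP.
PIP = 430/79.6 + 25.5×1.1667 + 5 = 5.402 + 29.751 + 5 = 40.153 cmH2O.

40.2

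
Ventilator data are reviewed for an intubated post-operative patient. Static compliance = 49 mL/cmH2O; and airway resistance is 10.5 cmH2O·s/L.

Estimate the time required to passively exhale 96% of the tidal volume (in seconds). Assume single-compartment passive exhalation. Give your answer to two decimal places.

τ = R × C = 10.5 × 49 mL/cmH2O = 10.5 × 0.049 L/cmH2O = 0.5145 s.
Exhaled fraction f = 1 − e^(−t/τ) → t = −τ·ln(1 − f) = −0.5145·ln(0.04) = 1.656 s.

1.66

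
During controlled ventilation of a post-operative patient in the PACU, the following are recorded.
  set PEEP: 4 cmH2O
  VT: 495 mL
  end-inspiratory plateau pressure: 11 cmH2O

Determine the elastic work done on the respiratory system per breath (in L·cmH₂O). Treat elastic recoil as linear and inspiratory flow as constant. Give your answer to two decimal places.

1.73

Elastic work ≈ ½ × (Pplat − PEEP) × Vt = 0.5 × (11 − 4) × 0.495 L = 0.5 × 7.0 × 0.495 = 1.733 L·cmH2O.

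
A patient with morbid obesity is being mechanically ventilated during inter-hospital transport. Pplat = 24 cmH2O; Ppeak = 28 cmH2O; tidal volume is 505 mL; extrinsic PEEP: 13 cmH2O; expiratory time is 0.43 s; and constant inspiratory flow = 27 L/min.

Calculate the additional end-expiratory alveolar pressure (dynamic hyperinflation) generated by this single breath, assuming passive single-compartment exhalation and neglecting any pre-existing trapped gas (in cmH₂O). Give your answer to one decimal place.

3.8

Flow: 27 L/min ÷ 60 = 0.45 L/s.
R = (PIP − Pplat)/V̇ = (28 − 24) / 0.45 = 4.0/0.45 = 8.889 cmH2O·s/L.
C = Vt/(Pplat − PEEP) = 505.0 / (24 − 13) = 505.0/11.0 = 45.909 mL/cmH2O.
τ = R × C = 8.889 × 0.04591 L/cmH2O = 0.4081 s.
Fraction remaining = e^(−Te/τ) = e^(−0.43/0.4081) = 0.3487; trapped volume = 505.0 × 0.3487 = 176.09 mL.
Additional alveolar pressure from trapping ≈ V_trapped / C = 176.09 / 45.909 = 3.836 cmH2O.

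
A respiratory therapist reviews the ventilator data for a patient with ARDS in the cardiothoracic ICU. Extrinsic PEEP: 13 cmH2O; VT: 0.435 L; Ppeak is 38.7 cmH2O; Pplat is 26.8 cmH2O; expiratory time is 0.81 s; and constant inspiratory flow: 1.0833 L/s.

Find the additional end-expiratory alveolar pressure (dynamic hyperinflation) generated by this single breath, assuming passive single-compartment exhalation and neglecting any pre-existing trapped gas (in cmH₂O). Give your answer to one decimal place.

1.3

R = (PIP − Pplat)/V̇ = (38.7 − 26.8) / 1.0833 = 11.9/1.0833 = 10.985 cmH2O·s/L.
C = Vt/(Pplat − PEEP) = 435.0 / (26.8 − 13) = 435.0/13.8 = 31.522 mL/cmH2O.
τ = R × C = 10.985 × 0.03152 L/cmH2O = 0.3462 s.
Fraction remaining = e^(−Te/τ) = e^(−0.81/0.3462) = 0.09636; trapped volume = 435.0 × 0.09636 = 41.917 mL.
Additional alveolar pressure from trapping ≈ V_trapped / C = 41.917 / 31.522 = 1.33 cmH2O.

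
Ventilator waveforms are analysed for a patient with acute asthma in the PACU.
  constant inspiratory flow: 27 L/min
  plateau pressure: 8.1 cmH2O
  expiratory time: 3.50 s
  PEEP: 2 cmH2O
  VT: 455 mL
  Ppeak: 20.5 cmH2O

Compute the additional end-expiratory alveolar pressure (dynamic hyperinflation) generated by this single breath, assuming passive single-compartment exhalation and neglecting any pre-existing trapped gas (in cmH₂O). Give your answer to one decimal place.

Flow: 27 L/min ÷ 60 = 0.45 L/s.
R = (PIP − Pplat)/V̇ = (20.5 − 8.1) / 0.45 = 12.4/0.45 = 27.556 cmH2O·s/L.
C = Vt/(Pplat − PEEP) = 455.0 / (8.1 − 2) = 455.0/6.1 = 74.59 mL/cmH2O.
τ = R × C = 27.556 × 0.07459 L/cmH2O = 2.055 s.
Fraction remaining = e^(−Te/τ) = e^(−3.50/2.055) = 0.1821; trapped volume = 455.0 × 0.1821 = 82.856 mL.
Additional alveolar pressure from trapping ≈ V_trapped / C = 82.856 / 74.59 = 1.111 cmH2O.

1.1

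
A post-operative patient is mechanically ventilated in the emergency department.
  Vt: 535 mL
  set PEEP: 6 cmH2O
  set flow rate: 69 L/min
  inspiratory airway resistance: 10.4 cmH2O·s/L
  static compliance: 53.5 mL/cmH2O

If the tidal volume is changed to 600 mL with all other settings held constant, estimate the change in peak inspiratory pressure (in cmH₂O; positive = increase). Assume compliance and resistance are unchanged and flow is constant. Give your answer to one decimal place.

PIP = Vt/C + R·V̇ + PEEP (constant-flow equation of motion).
Only the elastic term changes: ΔPIP = ΔVt / C = (600 − 535) / 53.5 = 1.215 cmH2O.

1.2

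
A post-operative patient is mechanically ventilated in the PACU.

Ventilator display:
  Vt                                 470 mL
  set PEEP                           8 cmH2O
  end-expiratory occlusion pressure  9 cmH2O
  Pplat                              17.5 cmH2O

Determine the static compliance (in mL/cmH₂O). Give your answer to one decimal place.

End-expiratory occlusion gives total PEEP = 9 cmH2O (intrinsic PEEP = 9 − 8 = 1). Use total PEEP for the elastic gradient.
Cstat = Vt / (Pplat − PEEPtotal) = 470 / (17.5 − 9) = 470 / 8.5 = 55.294 mL/cmH2O.

55.3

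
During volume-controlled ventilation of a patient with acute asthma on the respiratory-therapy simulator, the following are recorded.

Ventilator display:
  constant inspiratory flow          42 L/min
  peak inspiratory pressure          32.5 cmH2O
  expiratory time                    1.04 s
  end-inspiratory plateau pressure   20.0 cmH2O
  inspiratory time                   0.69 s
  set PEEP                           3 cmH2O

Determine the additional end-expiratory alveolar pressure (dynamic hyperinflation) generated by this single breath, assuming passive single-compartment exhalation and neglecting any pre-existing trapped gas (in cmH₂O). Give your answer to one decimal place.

2.2

Flow: 42 L/min ÷ 60 = 0.7 L/s.
Vt = flow × Ti = 0.7 L/s × 0.69 s × 1000 mL/L = 483.0 mL.
R = (PIP − Pplat)/V̇ = (32.5 − 20.0) / 0.7 = 12.5/0.7 = 17.857 cmH2O·s/L.
C = Vt/(Pplat − PEEP) = 483.0 / (20.0 − 3) = 483.0/17.0 = 28.412 mL/cmH2O.
τ = R × C = 17.857 × 0.02841 L/cmH2O = 0.5073 s.
Fraction remaining = e^(−Te/τ) = e^(−1.04/0.5073) = 0.1287; trapped volume = 483.0 × 0.1287 = 62.162 mL.
Additional alveolar pressure from trapping ≈ V_trapped / C = 62.162 / 28.412 = 2.188 cmH2O.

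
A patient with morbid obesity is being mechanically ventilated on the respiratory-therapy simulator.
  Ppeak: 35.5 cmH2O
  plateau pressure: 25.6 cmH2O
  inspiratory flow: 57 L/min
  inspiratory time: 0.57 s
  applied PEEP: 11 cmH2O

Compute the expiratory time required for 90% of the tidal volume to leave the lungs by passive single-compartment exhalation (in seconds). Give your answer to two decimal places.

Flow: 57 L/min ÷ 60 = 0.95 L/s.
Vt = flow × Ti = 0.95 L/s × 0.57 s × 1000 mL/L = 541.5 mL.
R = (PIP − Pplat)/V̇ = (35.5 − 25.6) / 0.95 = 9.9/0.95 = 10.421 cmH2O·s/L.
C = Vt/(Pplat − PEEP) = 541.5 / (25.6 − 11) = 541.5/14.6 = 37.089 mL/cmH2O.
τ = R × C = 10.421 × 0.03709 L/cmH2O = 0.3865 s.
t = −τ·ln(1 − 0.90) = −0.3865·ln(0.1) = 0.8899 s.

0.89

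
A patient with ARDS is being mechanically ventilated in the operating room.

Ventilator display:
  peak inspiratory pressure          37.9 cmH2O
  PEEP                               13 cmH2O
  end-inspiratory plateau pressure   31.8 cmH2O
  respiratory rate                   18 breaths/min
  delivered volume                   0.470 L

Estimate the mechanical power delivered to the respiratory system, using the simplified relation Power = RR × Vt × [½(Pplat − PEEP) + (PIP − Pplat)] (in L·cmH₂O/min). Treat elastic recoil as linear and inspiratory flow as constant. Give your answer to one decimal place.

Per-breath work = Vt × [½(Pplat−PEEP) + (PIP−Pplat)] = 0.470 × [0.5×18.8 + 6.1] = 0.470 × 15.5 = 7.285 L·cmH2O.
Power = 18 × 7.285 = 131.13 L·cmH2O/min.

131.1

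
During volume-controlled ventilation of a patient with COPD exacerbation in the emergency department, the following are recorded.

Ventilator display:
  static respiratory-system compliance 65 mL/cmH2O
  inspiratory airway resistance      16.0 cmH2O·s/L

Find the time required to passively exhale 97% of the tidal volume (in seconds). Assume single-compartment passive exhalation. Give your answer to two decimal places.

3.65

τ = R × C = 16.0 × 65 mL/cmH2O = 16.0 × 0.065 L/cmH2O = 1.04 s.
Exhaled fraction f = 1 − e^(−t/τ) → t = −τ·ln(1 − f) = −1.04·ln(0.03) = 3.647 s.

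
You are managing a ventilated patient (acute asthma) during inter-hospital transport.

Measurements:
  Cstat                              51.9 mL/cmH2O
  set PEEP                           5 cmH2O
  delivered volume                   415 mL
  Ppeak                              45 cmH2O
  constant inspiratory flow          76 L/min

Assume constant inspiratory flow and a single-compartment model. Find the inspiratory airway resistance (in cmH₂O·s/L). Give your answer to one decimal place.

25.3

Flow: 76 L/min ÷ 60 = 1.2667 L/s.
Equation of motion (constant flow): PIP = Vt/C + R·V̇ + PEEP.
R·V̇ = PIP − Vt/C − PEEP = 45 − 415/51.9 − 5 = 45 − 7.996 − 5 = 32.004 cmH2O.
R = 32.004 / 1.2667 = 25.266 cmH2O·s/L.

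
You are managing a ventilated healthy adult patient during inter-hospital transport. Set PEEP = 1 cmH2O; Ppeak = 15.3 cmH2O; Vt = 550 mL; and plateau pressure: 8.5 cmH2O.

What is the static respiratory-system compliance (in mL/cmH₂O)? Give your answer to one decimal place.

73.3

Cstat = Vt / (Pplat − PEEP) = 550 / (8.5 − 1) = 550 / 7.5 = 73.333 mL/cmH2O.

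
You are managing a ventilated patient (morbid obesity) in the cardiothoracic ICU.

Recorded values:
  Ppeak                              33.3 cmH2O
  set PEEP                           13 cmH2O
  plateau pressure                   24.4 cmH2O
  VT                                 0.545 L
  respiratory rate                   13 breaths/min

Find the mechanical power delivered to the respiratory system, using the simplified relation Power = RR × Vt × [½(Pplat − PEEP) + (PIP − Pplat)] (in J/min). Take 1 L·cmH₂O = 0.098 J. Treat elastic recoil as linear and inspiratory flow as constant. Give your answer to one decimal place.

10.1

Per-breath work = Vt × [½(Pplat−PEEP) + (PIP−Pplat)] = 0.545 × [0.5×11.4 + 8.9] = 0.545 × 14.6 = 7.957 L·cmH2O.
Power = 13 × 7.957 = 103.44 L·cmH2O/min.
× 0.098 J/(L·cmH2O) → 10.137 J/min.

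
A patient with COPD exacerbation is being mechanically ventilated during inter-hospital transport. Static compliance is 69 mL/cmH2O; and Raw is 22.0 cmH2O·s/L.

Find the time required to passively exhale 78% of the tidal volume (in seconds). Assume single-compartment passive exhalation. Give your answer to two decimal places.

2.30

τ = R × C = 22.0 × 69 mL/cmH2O = 22.0 × 0.069 L/cmH2O = 1.518 s.
Exhaled fraction f = 1 − e^(−t/τ) → t = −τ·ln(1 − f) = −1.518·ln(0.22) = 2.298 s.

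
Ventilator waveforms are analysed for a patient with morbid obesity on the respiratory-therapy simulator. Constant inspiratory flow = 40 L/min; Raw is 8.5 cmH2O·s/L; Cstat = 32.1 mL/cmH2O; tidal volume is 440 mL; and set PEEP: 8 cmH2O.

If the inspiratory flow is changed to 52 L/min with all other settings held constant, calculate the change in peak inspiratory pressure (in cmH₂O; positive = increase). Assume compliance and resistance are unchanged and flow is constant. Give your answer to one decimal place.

1.7

Flow: 40 L/min ÷ 60 = 0.6667 L/s.
New flow: 52 L/min ÷ 60 = 0.8667 L/s.
PIP = Vt/C + R·V̇ + PEEP (constant-flow equation of motion).
Only the resistive term changes: ΔPIP = R × ΔV̇ = 8.5 × (0.8667 − 0.6667) = 8.5 × 0.2 = 1.7 cmH2O.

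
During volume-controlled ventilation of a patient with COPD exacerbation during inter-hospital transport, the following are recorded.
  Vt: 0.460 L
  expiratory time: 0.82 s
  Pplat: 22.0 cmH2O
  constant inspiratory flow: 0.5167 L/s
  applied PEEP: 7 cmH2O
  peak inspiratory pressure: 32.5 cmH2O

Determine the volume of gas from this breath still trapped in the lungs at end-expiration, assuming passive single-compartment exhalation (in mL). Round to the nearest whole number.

R = (PIP − Pplat)/V̇ = (32.5 − 22.0) / 0.5167 = 10.5/0.5167 = 20.321 cmH2O·s/L.
C = Vt/(Pplat − PEEP) = 460.0 / (22.0 − 7) = 460.0/15.0 = 30.667 mL/cmH2O.
τ = R × C = 20.321 × 0.03067 L/cmH2O = 0.6232 s.
Fraction remaining = e^(−Te/τ) = e^(−0.82/0.6232) = 0.2683.
Trapped volume = 460.0 × 0.2683 = 123.42 mL.

123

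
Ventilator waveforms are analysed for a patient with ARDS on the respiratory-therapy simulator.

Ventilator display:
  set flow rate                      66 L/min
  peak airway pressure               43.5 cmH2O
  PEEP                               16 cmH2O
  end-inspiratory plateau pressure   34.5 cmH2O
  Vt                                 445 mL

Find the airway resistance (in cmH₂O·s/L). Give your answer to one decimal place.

8.2

Flow: 66 L/min ÷ 60 = 1.1 L/s.
Raw = (PIP − Pplat) / flow = (43.5 − 34.5) / 1.1 = 9.0 / 1.1 = 8.182 cmH2O·s/L.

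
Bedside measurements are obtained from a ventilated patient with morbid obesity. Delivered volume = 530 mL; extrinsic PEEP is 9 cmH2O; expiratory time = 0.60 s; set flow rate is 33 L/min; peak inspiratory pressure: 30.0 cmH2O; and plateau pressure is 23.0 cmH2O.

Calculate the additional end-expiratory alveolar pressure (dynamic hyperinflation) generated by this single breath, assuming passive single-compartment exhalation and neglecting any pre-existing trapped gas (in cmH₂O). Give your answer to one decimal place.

4.0

Flow: 33 L/min ÷ 60 = 0.55 L/s.
R = (PIP − Pplat)/V̇ = (30.0 − 23.0) / 0.55 = 7.0/0.55 = 12.727 cmH2O·s/L.
C = Vt/(Pplat − PEEP) = 530.0 / (23.0 − 9) = 530.0/14.0 = 37.857 mL/cmH2O.
τ = R × C = 12.727 × 0.03786 L/cmH2O = 0.4818 s.
Fraction remaining = e^(−Te/τ) = e^(−0.60/0.4818) = 0.2878; trapped volume = 530.0 × 0.2878 = 152.53 mL.
Additional alveolar pressure from trapping ≈ V_trapped / C = 152.53 / 37.857 = 4.029 cmH2O.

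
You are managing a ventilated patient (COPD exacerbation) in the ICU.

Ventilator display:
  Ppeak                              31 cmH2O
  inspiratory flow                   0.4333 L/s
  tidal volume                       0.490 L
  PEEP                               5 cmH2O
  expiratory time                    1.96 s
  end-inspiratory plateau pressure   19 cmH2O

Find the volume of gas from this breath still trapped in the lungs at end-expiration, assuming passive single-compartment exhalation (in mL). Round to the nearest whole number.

65

R = (PIP − Pplat)/V̇ = (31 − 19) / 0.4333 = 12.0/0.4333 = 27.694 cmH2O·s/L.
C = Vt/(Pplat − PEEP) = 490.0 / (19 − 5) = 490.0/14.0 = 35.0 mL/cmH2O.
τ = R × C = 27.694 × 0.035 L/cmH2O = 0.9693 s.
Fraction remaining = e^(−Te/τ) = e^(−1.96/0.9693) = 0.1324.
Trapped volume = 490.0 × 0.1324 = 64.876 mL.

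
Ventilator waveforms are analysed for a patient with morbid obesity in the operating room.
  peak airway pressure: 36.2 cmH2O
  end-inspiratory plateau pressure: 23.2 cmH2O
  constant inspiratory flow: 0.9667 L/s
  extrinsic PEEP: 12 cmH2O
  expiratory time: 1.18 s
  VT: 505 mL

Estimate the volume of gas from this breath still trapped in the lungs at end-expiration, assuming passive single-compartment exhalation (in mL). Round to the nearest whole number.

72

R = (PIP − Pplat)/V̇ = (36.2 − 23.2) / 0.9667 = 13.0/0.9667 = 13.448 cmH2O·s/L.
C = Vt/(Pplat − PEEP) = 505.0 / (23.2 − 12) = 505.0/11.2 = 45.089 mL/cmH2O.
τ = R × C = 13.448 × 0.04509 L/cmH2O = 0.6064 s.
Fraction remaining = e^(−Te/τ) = e^(−1.18/0.6064) = 0.1429.
Trapped volume = 505.0 × 0.1429 = 72.165 mL.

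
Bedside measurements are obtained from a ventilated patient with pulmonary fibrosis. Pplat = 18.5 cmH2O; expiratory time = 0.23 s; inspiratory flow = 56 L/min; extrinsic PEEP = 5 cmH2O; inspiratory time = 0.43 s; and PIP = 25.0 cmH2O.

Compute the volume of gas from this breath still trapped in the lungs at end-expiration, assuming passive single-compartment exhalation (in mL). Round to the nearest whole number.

Flow: 56 L/min ÷ 60 = 0.9333 L/s.
Vt = flow × Ti = 0.9333 L/s × 0.43 s × 1000 mL/L = 401.32 mL.
R = (PIP − Pplat)/V̇ = (25.0 − 18.5) / 0.9333 = 6.5/0.9333 = 6.965 cmH2O·s/L.
C = Vt/(Pplat − PEEP) = 401.32 / (18.5 − 5) = 401.32/13.5 = 29.727 mL/cmH2O.
τ = R × C = 6.965 × 0.02973 L/cmH2O = 0.2071 s.
Fraction remaining = e^(−Te/τ) = e^(−0.23/0.2071) = 0.3294.
Trapped volume = 401.32 × 0.3294 = 132.19 mL.

132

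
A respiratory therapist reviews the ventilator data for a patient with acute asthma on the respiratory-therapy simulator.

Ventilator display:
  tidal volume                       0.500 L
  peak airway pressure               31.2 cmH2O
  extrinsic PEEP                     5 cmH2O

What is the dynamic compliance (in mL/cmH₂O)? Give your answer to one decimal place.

19.1

Dynamic compliance = Vt / (PIP − PEEP) = 500 / (31.2 − 5) = 500 / 26.2 = 19.084 mL/cmH2O.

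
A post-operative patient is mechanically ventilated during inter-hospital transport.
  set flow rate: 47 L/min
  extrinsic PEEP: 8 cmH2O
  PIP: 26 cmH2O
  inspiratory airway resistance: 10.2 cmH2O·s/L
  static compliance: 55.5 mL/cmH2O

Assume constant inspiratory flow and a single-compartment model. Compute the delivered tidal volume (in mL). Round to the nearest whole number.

Flow: 47 L/min ÷ 60 = 0.7833 L/s.
Equation of motion (constant flow): PIP = Vt/C + R·V̇ + PEEP.
Vt/C = PIP − R·V̇ − PEEP = 26 − 7.99 − 8 = 10.01 cmH2O.
Vt = C × 10.01 = 55.5 × 10.01 = 555.56 mL.

556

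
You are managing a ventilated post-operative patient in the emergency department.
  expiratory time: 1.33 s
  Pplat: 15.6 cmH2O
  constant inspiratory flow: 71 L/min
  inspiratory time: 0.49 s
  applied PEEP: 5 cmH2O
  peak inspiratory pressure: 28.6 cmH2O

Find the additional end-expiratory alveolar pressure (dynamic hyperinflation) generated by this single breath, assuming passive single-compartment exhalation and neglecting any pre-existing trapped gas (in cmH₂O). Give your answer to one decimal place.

1.2

Flow: 71 L/min ÷ 60 = 1.1833 L/s.
Vt = flow × Ti = 1.1833 L/s × 0.49 s × 1000 mL/L = 579.82 mL.
R = (PIP − Pplat)/V̇ = (28.6 − 15.6) / 1.1833 = 13.0/1.1833 = 10.986 cmH2O·s/L.
C = Vt/(Pplat − PEEP) = 579.82 / (15.6 − 5) = 579.82/10.6 = 54.7 mL/cmH2O.
τ = R × C = 10.986 × 0.0547 L/cmH2O = 0.6009 s.
Fraction remaining = e^(−Te/τ) = e^(−1.33/0.6009) = 0.1093; trapped volume = 579.82 × 0.1093 = 63.374 mL.
Additional alveolar pressure from trapping ≈ V_trapped / C = 63.374 / 54.7 = 1.159 cmH2O.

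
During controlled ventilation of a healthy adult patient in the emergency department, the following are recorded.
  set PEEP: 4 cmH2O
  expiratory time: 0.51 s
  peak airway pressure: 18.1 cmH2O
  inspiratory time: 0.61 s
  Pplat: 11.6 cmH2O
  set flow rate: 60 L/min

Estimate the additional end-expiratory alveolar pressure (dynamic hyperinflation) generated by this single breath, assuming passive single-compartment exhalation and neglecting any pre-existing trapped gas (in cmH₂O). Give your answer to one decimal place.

Flow: 60 L/min ÷ 60 = 1 L/s.
Vt = flow × Ti = 1 L/s × 0.61 s × 1000 mL/L = 610.0 mL.
R = (PIP − Pplat)/V̇ = (18.1 − 11.6) / 1 = 6.5/1 = 6.5 cmH2O·s/L.
C = Vt/(Pplat − PEEP) = 610.0 / (11.6 − 4) = 610.0/7.6 = 80.263 mL/cmH2O.
τ = R × C = 6.5 × 0.08026 L/cmH2O = 0.5217 s.
Fraction remaining = e^(−Te/τ) = e^(−0.51/0.5217) = 0.3762; trapped volume = 610.0 × 0.3762 = 229.48 mL.
Additional alveolar pressure from trapping ≈ V_trapped / C = 229.48 / 80.263 = 2.859 cmH2O.

2.9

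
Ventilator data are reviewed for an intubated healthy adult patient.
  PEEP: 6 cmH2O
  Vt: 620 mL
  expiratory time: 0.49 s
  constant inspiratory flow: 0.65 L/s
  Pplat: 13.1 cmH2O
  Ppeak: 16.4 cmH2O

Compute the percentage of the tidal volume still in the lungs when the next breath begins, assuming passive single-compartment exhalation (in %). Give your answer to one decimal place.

R = (PIP − Pplat)/V̇ = (16.4 − 13.1) / 0.65 = 3.3/0.65 = 5.077 cmH2O·s/L.
C = Vt/(Pplat − PEEP) = 620.0 / (13.1 − 6) = 620.0/7.1 = 87.324 mL/cmH2O.
τ = R × C = 5.077 × 0.08732 L/cmH2O = 0.4433 s.
Fraction remaining at end-expiration = e^(−Te/τ) = e^(−0.49/0.4433) = 0.3311 → 33.11%.

33.1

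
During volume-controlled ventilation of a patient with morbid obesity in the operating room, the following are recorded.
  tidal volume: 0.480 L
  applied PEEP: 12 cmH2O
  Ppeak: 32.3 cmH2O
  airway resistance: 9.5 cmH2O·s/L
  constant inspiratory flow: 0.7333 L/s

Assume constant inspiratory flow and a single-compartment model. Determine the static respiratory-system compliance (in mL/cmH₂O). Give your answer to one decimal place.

36.0

Equation of motion (constant flow): PIP = Vt/C + R·V̇ + PEEP.
Vt/C = PIP − R·V̇ − PEEP = 32.3 − 9.5×0.7333 − 12 = 32.3 − 6.966 − 12 = 13.334 cmH2O.
C = Vt / 13.334 = 480 / 13.334 = 35.998 mL/cmH2O.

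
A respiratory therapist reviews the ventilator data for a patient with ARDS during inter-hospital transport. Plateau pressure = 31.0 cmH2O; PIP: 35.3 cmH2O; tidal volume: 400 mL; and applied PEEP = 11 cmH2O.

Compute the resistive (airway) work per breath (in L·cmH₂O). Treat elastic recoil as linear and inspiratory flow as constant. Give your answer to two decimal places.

With constant inspiratory flow the resistive pressure is constant at PIP − Pplat = 35.3 − 31.0 = 4.3 cmH2O, so resistive work = 4.3 × 0.400 = 1.72 L·cmH2O.

1.72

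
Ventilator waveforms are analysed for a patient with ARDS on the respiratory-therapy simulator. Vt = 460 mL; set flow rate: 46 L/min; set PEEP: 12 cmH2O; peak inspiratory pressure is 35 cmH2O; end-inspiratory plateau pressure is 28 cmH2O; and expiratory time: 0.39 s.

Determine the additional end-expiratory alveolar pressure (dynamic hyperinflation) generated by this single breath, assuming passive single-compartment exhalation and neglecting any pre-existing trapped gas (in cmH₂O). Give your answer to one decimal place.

Flow: 46 L/min ÷ 60 = 0.7667 L/s.
R = (PIP − Pplat)/V̇ = (35 − 28) / 0.7667 = 7.0/0.7667 = 9.13 cmH2O·s/L.
C = Vt/(Pplat − PEEP) = 460.0 / (28 − 12) = 460.0/16.0 = 28.75 mL/cmH2O.
τ = R × C = 9.13 × 0.02875 L/cmH2O = 0.2625 s.
Fraction remaining = e^(−Te/τ) = e^(−0.39/0.2625) = 0.2263; trapped volume = 460.0 × 0.2263 = 104.1 mL.
Additional alveolar pressure from trapping ≈ V_trapped / C = 104.1 / 28.75 = 3.621 cmH2O.

3.6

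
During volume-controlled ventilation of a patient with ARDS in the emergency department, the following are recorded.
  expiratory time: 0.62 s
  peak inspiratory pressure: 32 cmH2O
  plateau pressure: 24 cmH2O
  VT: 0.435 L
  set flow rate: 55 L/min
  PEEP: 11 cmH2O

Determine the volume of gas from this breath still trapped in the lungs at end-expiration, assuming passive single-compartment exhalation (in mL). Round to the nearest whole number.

52

Flow: 55 L/min ÷ 60 = 0.9167 L/s.
R = (PIP − Pplat)/V̇ = (32 − 24) / 0.9167 = 8.0/0.9167 = 8.727 cmH2O·s/L.
C = Vt/(Pplat − PEEP) = 435.0 / (24 − 11) = 435.0/13.0 = 33.462 mL/cmH2O.
τ = R × C = 8.727 × 0.03346 L/cmH2O = 0.292 s.
Fraction remaining = e^(−Te/τ) = e^(−0.62/0.292) = 0.1196.
Trapped volume = 435.0 × 0.1196 = 52.026 mL.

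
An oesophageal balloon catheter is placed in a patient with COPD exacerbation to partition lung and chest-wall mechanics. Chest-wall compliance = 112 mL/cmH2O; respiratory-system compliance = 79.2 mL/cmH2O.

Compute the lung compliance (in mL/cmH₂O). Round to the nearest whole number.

1/CL = 1/Crs − 1/Ccw.
1/CL = 1/79.2 − 1/112 = 0.003698.
CL = 270.42 mL/cmH2O.

270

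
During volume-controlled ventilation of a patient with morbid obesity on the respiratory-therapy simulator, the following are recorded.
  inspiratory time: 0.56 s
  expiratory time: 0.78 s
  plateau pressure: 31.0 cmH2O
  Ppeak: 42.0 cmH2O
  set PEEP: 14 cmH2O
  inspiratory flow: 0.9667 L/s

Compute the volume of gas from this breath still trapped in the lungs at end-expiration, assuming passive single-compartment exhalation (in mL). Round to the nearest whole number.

Vt = flow × Ti = 0.9667 L/s × 0.56 s × 1000 mL/L = 541.35 mL.
R = (PIP − Pplat)/V̇ = (42.0 − 31.0) / 0.9667 = 11.0/0.9667 = 11.379 cmH2O·s/L.
C = Vt/(Pplat − PEEP) = 541.35 / (31.0 − 14) = 541.35/17.0 = 31.844 mL/cmH2O.
τ = R × C = 11.379 × 0.03184 L/cmH2O = 0.3623 s.
Fraction remaining = e^(−Te/τ) = e^(−0.78/0.3623) = 0.1161.
Trapped volume = 541.35 × 0.1161 = 62.851 mL.

63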